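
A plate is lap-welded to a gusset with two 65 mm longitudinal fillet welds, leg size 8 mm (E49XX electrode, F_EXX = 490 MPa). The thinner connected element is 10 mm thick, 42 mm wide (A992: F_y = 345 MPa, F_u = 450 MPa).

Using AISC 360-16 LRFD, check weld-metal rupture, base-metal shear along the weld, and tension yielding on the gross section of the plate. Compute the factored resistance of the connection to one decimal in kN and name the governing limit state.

130.4 kN (gross-section yield governs)

Weld metal: throat = 0.707×8 = 5.656 mm, L = 2×65 = 130 mm. φR_n = 0.75 × 0.6 × 490 × 5.656 × 130 = 162.1 kN.
Base metal shear (10 mm plate): yield φR_n = 1.0×0.6×345×10×130 = 269.1 kN; rupture φR_n = 0.75×0.6×450×10×130 = 263.3 kN; take 263.3 kN (rupture).
Tension yield (gross): A_g = 42×10 = 420 mm². φR_n = 0.90 × 345 × 420 = 130.4 kN.
Governing: min(162.1, 263.3, 130.4) = 130.4 kN → gross-section yield.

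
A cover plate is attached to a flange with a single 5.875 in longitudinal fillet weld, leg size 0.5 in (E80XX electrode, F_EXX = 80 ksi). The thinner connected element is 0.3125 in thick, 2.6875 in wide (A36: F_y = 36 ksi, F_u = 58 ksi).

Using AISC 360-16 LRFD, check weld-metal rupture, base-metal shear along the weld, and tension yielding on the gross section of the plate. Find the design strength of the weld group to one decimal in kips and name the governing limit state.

Weld metal: throat = 0.707×0.5 = 0.3535 in, L = 5.875 in. φR_n = 0.75 × 0.6 × 80 × 0.3535 × 5.875 = 74.8 kips.
Base metal shear (0.3125 in plate): yield φR_n = 1.0×0.6×36×0.3125×5.875 = 39.7 kips; rupture φR_n = 0.75×0.6×58×0.3125×5.875 = 47.9 kips; take 39.7 kips (yield).
Tension yield (gross): A_g = 2.6875×0.3125 = 0.83984 in². φR_n = 0.90 × 36 × 0.83984 = 27.2 kips.
Governing: min(74.8, 39.7, 27.2) = 27.2 kips → gross-section yield.

27.2 kips (gross-section yield governs)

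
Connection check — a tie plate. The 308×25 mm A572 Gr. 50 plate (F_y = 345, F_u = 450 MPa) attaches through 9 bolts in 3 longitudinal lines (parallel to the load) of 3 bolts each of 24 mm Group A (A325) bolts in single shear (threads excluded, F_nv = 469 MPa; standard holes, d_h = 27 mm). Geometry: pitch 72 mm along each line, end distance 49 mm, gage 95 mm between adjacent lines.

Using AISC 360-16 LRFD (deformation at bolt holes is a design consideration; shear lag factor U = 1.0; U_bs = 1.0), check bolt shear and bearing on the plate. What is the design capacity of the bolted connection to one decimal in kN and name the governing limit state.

1432.2 kN (bolt shear governs)

Bolt shear: A_b = π(24)²/4 = 452.39 mm². φR_n = 0.75 × 469 × 452.39 × 9 × 1 = 1432.2 kN.
Bearing (25 mm plate, F_u = 450 MPa): end bolts L_c = 49 − 27/2 = 35.5, R_n = min(1.2×35.5×25×450, 2.4×24×25×450) = 479.25 kN/bolt; interior L_c = 72 − 27 = 45, R_n = 607.5 kN/bolt. φR_n = 0.75 × (3×479.25 + 6×607.5) = 3812.1 kN.
Governing: min(1432.2, 3812.1) = 1432.2 kN → bolt shear.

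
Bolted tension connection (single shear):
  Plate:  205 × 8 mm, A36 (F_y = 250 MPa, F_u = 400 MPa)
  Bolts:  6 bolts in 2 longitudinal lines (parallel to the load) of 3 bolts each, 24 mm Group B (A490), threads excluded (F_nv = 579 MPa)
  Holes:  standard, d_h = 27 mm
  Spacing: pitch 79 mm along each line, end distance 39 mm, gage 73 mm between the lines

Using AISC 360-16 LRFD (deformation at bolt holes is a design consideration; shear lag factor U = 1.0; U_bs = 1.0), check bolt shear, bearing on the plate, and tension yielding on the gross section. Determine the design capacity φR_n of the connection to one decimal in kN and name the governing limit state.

Bolt shear: A_b = π(24)²/4 = 452.39 mm². φR_n = 0.75 × 579 × 452.39 × 6 × 1 = 1178.7 kN.
Bearing (8 mm plate, F_u = 400 MPa): end bolts L_c = 39 − 27/2 = 25.5, R_n = min(1.2×25.5×8×400, 2.4×24×8×400) = 97.92 kN/bolt; interior L_c = 79 − 27 = 52, R_n = 184.32 kN/bolt. φR_n = 0.75 × (2×97.92 + 4×184.32) = 699.8 kN.
Tension yield (gross): A_g = 205×8 = 1640 mm². φR_n = 0.90 × 250 × 1640 = 369.0 kN.
Governing: min(1178.7, 699.8, 369.0) = 369.0 kN → gross-section yield.

369.0 kN (gross-section yield governs)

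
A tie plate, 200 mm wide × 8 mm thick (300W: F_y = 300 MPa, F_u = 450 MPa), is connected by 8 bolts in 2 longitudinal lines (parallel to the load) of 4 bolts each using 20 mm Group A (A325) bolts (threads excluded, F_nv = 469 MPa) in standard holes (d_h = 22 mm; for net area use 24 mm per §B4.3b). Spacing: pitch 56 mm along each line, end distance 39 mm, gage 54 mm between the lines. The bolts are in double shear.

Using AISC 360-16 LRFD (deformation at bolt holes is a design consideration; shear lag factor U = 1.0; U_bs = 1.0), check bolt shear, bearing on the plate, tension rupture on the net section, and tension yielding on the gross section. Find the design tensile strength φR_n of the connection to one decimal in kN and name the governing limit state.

410.4 kN (net-section rupture governs)

Bolt shear: A_b = π(20)²/4 = 314.16 mm². φR_n = 0.75 × 469 × 314.16 × 8 × 2 = 1768.1 kN.
Bearing (8 mm plate, F_u = 450 MPa): end bolts L_c = 39 − 22/2 = 28, R_n = min(1.2×28×8×450, 2.4×20×8×450) = 120.96 kN/bolt; interior L_c = 56 − 22 = 34, R_n = 146.88 kN/bolt. φR_n = 0.75 × (2×120.96 + 6×146.88) = 842.4 kN.
Tension rupture (net): A_n = (200 − 2×24)×8 = 1216 mm² (U = 1.0, A_e = A_n). φR_n = 0.75 × 450 × 1216 = 410.4 kN.
Tension yield (gross): A_g = 200×8 = 1600 mm². φR_n = 0.90 × 300 × 1600 = 432.0 kN.
Governing: min(1768.1, 842.4, 410.4, 432.0) = 410.4 kN → net-section rupture.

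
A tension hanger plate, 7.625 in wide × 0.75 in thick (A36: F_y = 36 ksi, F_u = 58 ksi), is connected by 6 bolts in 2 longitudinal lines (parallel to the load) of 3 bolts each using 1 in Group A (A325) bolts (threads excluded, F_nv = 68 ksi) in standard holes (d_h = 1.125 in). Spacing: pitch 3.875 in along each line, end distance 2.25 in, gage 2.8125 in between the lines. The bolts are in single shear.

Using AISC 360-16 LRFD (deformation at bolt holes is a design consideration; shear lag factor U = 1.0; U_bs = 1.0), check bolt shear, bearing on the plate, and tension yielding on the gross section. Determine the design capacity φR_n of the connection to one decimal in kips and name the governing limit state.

Bolt shear: A_b = π(1)²/4 = 0.7854 in². φR_n = 0.75 × 68 × 0.7854 × 6 × 1 = 240.3 kips.
Bearing (0.75 in plate, F_u = 58 ksi): end bolts L_c = 2.25 − 1.125/2 = 1.6875, R_n = min(1.2×1.6875×0.75×58, 2.4×1×0.75×58) = 88.088 kips/bolt; interior L_c = 3.875 − 1.125 = 2.75, R_n = 104.4 kips/bolt. φR_n = 0.75 × (2×88.088 + 4×104.4) = 445.3 kips.
Tension yield (gross): A_g = 7.625×0.75 = 5.7188 in². φR_n = 0.90 × 36 × 5.7188 = 185.3 kips.
Governing: min(240.3, 445.3, 185.3) = 185.3 kips → gross-section yield.

185.3 kips (gross-section yield governs)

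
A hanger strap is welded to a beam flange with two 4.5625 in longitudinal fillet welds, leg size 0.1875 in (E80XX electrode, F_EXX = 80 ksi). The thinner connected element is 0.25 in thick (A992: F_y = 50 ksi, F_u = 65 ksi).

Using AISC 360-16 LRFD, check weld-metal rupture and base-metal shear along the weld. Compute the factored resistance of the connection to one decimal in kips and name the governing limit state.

Weld metal: throat = 0.707×0.1875 = 0.13256 in, L = 2×4.5625 = 9.125 in. φR_n = 0.75 × 0.6 × 80 × 0.13256 × 9.125 = 43.5 kips.
Base metal shear (0.25 in plate): yield φR_n = 1.0×0.6×50×0.25×9.125 = 68.4 kips; rupture φR_n = 0.75×0.6×65×0.25×9.125 = 66.7 kips; take 66.7 kips (rupture).
Governing: min(43.5, 66.7) = 43.5 kips → weld metal.

43.5 kips (weld metal governs)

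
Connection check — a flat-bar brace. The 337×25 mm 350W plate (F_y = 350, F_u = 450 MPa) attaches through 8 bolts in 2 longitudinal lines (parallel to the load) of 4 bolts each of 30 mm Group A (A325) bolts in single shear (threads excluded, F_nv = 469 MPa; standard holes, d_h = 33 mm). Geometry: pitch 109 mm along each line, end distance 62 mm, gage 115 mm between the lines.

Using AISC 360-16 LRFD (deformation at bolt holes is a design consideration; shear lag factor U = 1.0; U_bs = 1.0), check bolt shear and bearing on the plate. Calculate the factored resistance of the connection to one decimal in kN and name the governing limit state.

Bolt shear: A_b = π(30)²/4 = 706.86 mm². φR_n = 0.75 × 469 × 706.86 × 8 × 1 = 1989.1 kN.
Bearing (25 mm plate, F_u = 450 MPa): end bolts L_c = 62 − 33/2 = 45.5, R_n = min(1.2×45.5×25×450, 2.4×30×25×450) = 614.25 kN/bolt; interior L_c = 109 − 33 = 76, R_n = 810 kN/bolt. φR_n = 0.75 × (2×614.25 + 6×810) = 4566.4 kN.
Governing: min(1989.1, 4566.4) = 1989.1 kN → bolt shear.

1989.1 kN (bolt shear governs)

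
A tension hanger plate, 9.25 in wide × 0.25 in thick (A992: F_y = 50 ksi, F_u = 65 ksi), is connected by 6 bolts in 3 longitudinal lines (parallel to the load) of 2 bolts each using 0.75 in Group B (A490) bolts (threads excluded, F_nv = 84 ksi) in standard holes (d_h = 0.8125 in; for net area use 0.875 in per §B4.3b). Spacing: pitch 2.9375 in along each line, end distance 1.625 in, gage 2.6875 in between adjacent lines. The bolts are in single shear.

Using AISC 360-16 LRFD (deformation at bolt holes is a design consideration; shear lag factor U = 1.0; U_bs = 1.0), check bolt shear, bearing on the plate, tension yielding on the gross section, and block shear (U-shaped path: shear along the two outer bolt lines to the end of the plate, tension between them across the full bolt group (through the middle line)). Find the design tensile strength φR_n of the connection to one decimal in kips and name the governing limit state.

91.7 kips (block shear governs)

Bolt shear: A_b = π(0.75)²/4 = 0.44179 in². φR_n = 0.75 × 84 × 0.44179 × 6 × 1 = 167.0 kips.
Bearing (0.25 in plate, F_u = 65 ksi): end bolts L_c = 1.625 − 0.8125/2 = 1.21875, R_n = min(1.2×1.21875×0.25×65, 2.4×0.75×0.25×65) = 23.766 kips/bolt; interior L_c = 2.9375 − 0.8125 = 2.125, R_n = 29.25 kips/bolt. φR_n = 0.75 × (3×23.766 + 3×29.25) = 119.3 kips.
Tension yield (gross): A_g = 9.25×0.25 = 2.3125 in². φR_n = 0.90 × 50 × 2.3125 = 104.1 kips.
Block shear: shear path 2×[1.625+1×2.9375] = 2×4.5625 in, A_gv = 2.2813, A_nv = 2×(4.5625 − 1.5×0.875)×0.25 = 1.625 in²; tension across gage: (5.375 − 2×0.875)×0.25 = 0.90625 in². R_n = min(0.6×65×1.625, 0.6×50×2.2813) + 1.0×65×0.90625 = min(63.375, 68.439) + 58.906 = 122.28 kips. φR_n = 0.75 × 122.28 = 91.7 kips.
Governing: min(167.0, 119.3, 104.1, 91.7) = 91.7 kips → block shear.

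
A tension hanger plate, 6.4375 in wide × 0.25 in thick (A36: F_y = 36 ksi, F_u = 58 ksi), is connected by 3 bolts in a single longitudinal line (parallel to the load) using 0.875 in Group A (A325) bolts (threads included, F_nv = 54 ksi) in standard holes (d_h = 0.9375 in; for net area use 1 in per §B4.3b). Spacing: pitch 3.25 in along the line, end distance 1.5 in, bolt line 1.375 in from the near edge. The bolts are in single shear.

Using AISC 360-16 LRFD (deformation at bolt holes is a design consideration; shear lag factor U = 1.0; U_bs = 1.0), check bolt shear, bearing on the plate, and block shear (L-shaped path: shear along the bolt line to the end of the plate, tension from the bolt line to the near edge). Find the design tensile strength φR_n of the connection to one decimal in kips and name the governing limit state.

Bolt shear: A_b = π(0.875)²/4 = 0.60132 in². φR_n = 0.75 × 54 × 0.60132 × 3 × 1 = 73.1 kips.
Bearing (0.25 in plate, F_u = 58 ksi): end bolts L_c = 1.5 − 0.9375/2 = 1.03125, R_n = min(1.2×1.03125×0.25×58, 2.4×0.875×0.25×58) = 17.944 kips/bolt; interior L_c = 3.25 − 0.9375 = 2.3125, R_n = 30.45 kips/bolt. φR_n = 0.75 × (1×17.944 + 2×30.45) = 59.1 kips.
Block shear: shear path 1×[1.5+2×3.25] = 1×8 in, A_gv = 2, A_nv = 1×(8 − 2.5×1)×0.25 = 1.375 in²; tension to near edge: (1.375 − 0.5×1)×0.25 = 0.21875 in². R_n = min(0.6×58×1.375, 0.6×36×2) + 1.0×58×0.21875 = min(47.85, 43.2) + 12.688 = 55.888 kips. φR_n = 0.75 × 55.888 = 41.9 kips.
Governing: min(73.1, 59.1, 41.9) = 41.9 kips → block shear.

41.9 kips (block shear governs)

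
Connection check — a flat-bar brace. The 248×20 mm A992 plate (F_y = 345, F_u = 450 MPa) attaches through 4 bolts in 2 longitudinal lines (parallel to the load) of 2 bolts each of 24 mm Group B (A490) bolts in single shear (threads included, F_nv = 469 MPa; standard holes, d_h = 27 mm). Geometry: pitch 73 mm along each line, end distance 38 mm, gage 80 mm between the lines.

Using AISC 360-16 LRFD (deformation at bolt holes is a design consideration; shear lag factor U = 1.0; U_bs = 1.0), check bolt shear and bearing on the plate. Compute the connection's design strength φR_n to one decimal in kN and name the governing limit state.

636.5 kN (bolt shear governs)

Bolt shear: A_b = π(24)²/4 = 452.39 mm². φR_n = 0.75 × 469 × 452.39 × 4 × 1 = 636.5 kN.
Bearing (20 mm plate, F_u = 450 MPa): end bolts L_c = 38 − 27/2 = 24.5, R_n = min(1.2×24.5×20×450, 2.4×24×20×450) = 264.6 kN/bolt; interior L_c = 73 − 27 = 46, R_n = 496.8 kN/bolt. φR_n = 0.75 × (2×264.6 + 2×496.8) = 1142.1 kN.
Governing: min(636.5, 1142.1) = 636.5 kN → bolt shear.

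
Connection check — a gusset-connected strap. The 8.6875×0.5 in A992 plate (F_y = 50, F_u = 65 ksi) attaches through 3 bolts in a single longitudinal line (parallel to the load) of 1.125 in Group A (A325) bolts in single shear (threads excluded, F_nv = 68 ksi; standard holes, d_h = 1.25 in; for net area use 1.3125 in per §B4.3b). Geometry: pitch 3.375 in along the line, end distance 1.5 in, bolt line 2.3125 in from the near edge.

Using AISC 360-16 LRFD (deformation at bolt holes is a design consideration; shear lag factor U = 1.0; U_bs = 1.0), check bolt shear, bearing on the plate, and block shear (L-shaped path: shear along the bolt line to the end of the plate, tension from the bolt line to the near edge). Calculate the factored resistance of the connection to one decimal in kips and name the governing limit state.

113.0 kips (block shear governs)

Bolt shear: A_b = π(1.125)²/4 = 0.99402 in². φR_n = 0.75 × 68 × 0.99402 × 3 × 1 = 152.1 kips.
Bearing (0.5 in plate, F_u = 65 ksi): end bolts L_c = 1.5 − 1.25/2 = 0.875, R_n = min(1.2×0.875×0.5×65, 2.4×1.125×0.5×65) = 34.125 kips/bolt; interior L_c = 3.375 − 1.25 = 2.125, R_n = 82.875 kips/bolt. φR_n = 0.75 × (1×34.125 + 2×82.875) = 149.9 kips.
Block shear: shear path 1×[1.5+2×3.375] = 1×8.25 in, A_gv = 4.125, A_nv = 1×(8.25 − 2.5×1.3125)×0.5 = 2.4844 in²; tension to near edge: (2.3125 − 0.5×1.3125)×0.5 = 0.82813 in². R_n = min(0.6×65×2.4844, 0.6×50×4.125) + 1.0×65×0.82813 = min(96.892, 123.75) + 53.828 = 150.72 kips. φR_n = 0.75 × 150.72 = 113.0 kips.
Governing: min(152.1, 149.9, 113.0) = 113.0 kips → block shear.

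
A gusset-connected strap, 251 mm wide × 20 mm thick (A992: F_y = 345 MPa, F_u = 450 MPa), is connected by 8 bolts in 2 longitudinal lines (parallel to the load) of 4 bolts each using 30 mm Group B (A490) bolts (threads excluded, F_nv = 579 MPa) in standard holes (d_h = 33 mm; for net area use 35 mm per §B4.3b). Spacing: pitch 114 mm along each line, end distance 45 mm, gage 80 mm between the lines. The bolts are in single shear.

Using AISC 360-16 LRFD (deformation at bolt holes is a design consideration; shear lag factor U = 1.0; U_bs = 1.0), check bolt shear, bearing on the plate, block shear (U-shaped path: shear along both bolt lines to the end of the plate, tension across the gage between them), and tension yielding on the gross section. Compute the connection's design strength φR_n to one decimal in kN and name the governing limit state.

Bolt shear: A_b = π(30)²/4 = 706.86 mm². φR_n = 0.75 × 579 × 706.86 × 8 × 1 = 2455.6 kN.
Bearing (20 mm plate, F_u = 450 MPa): end bolts L_c = 45 − 33/2 = 28.5, R_n = min(1.2×28.5×20×450, 2.4×30×20×450) = 307.8 kN/bolt; interior L_c = 114 − 33 = 81, R_n = 648 kN/bolt. φR_n = 0.75 × (2×307.8 + 6×648) = 3377.7 kN.
Block shear: shear path 2×[45+3×114] = 2×387 mm, A_gv = 15480, A_nv = 2×(387 − 3.5×35)×20 = 10580 mm²; tension across gage: (80 − 1×35)×20 = 900 mm². R_n = min(0.6×450×10580, 0.6×345×15480) + 1.0×450×900 = min(2856.6, 3204.4) + 405 = 3261.6 kN. φR_n = 0.75 × 3261.6 = 2446.2 kN.
Tension yield (gross): A_g = 251×20 = 5020 mm². φR_n = 0.90 × 345 × 5020 = 1558.7 kN.
Governing: min(2455.6, 3377.7, 2446.2, 1558.7) = 1558.7 kN → gross-section yield.

1558.7 kN (gross-section yield governs)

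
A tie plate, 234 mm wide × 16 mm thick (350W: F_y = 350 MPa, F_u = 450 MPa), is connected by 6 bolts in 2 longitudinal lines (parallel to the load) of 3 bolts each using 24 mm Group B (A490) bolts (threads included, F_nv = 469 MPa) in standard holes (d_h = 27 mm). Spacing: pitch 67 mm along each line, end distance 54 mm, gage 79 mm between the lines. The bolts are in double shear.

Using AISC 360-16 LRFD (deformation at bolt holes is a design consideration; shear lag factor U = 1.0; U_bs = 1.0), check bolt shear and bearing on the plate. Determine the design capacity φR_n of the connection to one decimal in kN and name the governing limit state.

1561.7 kN (bearing governs)

Bolt shear: A_b = π(24)²/4 = 452.39 mm². φR_n = 0.75 × 469 × 452.39 × 6 × 2 = 1909.5 kN.
Bearing (16 mm plate, F_u = 450 MPa): end bolts L_c = 54 − 27/2 = 40.5, R_n = min(1.2×40.5×16×450, 2.4×24×16×450) = 349.92 kN/bolt; interior L_c = 67 − 27 = 40, R_n = 345.6 kN/bolt. φR_n = 0.75 × (2×349.92 + 4×345.6) = 1561.7 kN.
Governing: min(1909.5, 1561.7) = 1561.7 kN → bearing.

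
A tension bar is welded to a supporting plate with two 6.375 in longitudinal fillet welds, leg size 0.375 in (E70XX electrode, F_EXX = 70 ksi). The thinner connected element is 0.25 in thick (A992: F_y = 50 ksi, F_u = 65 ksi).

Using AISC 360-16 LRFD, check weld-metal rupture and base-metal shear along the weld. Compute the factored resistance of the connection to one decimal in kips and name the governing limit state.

93.2 kips (base-metal shear governs)

Weld metal: throat = 0.707×0.375 = 0.26513 in, L = 2×6.375 = 12.75 in. φR_n = 0.75 × 0.6 × 70 × 0.26513 × 12.75 = 106.5 kips.
Base metal shear (0.25 in plate): yield φR_n = 1.0×0.6×50×0.25×12.75 = 95.6 kips; rupture φR_n = 0.75×0.6×65×0.25×12.75 = 93.2 kips; take 93.2 kips (rupture).
Governing: min(106.5, 93.2) = 93.2 kips → base-metal shear.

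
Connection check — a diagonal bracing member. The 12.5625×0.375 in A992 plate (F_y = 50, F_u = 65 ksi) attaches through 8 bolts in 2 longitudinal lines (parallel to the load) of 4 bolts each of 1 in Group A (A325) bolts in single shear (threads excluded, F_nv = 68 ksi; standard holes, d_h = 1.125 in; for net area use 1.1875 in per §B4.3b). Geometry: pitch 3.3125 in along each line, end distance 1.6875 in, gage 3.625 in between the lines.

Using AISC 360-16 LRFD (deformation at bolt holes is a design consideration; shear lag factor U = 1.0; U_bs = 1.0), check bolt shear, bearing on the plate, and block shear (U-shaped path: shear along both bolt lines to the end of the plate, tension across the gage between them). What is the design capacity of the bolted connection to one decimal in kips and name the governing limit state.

Bolt shear: A_b = π(1)²/4 = 0.7854 in². φR_n = 0.75 × 68 × 0.7854 × 8 × 1 = 320.4 kips.
Bearing (0.375 in plate, F_u = 65 ksi): end bolts L_c = 1.6875 − 1.125/2 = 1.125, R_n = min(1.2×1.125×0.375×65, 2.4×1×0.375×65) = 32.906 kips/bolt; interior L_c = 3.3125 − 1.125 = 2.1875, R_n = 58.5 kips/bolt. φR_n = 0.75 × (2×32.906 + 6×58.5) = 312.6 kips.
Block shear: shear path 2×[1.6875+3×3.3125] = 2×11.625 in, A_gv = 8.7188, A_nv = 2×(11.625 − 3.5×1.1875)×0.375 = 5.6016 in²; tension across gage: (3.625 − 1×1.1875)×0.375 = 0.91406 in². R_n = min(0.6×65×5.6016, 0.6×50×8.7188) + 1.0×65×0.91406 = min(218.46, 261.56) + 59.414 = 277.87 kips. φR_n = 0.75 × 277.87 = 208.4 kips.
Governing: min(320.4, 312.6, 208.4) = 208.4 kips → block shear.

208.4 kips (block shear governs)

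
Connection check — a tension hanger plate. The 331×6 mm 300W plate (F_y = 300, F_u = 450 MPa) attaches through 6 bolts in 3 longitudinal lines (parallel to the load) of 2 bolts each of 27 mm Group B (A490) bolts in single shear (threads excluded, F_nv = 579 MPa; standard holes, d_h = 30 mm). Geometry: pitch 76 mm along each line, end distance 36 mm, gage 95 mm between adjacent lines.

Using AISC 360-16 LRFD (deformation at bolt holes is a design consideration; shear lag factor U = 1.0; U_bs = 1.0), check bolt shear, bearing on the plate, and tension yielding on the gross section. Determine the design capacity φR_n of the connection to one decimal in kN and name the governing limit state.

Bolt shear: A_b = π(27)²/4 = 572.56 mm². φR_n = 0.75 × 579 × 572.56 × 6 × 1 = 1491.8 kN.
Bearing (6 mm plate, F_u = 450 MPa): end bolts L_c = 36 − 30/2 = 21, R_n = min(1.2×21×6×450, 2.4×27×6×450) = 68.04 kN/bolt; interior L_c = 76 − 30 = 46, R_n = 149.04 kN/bolt. φR_n = 0.75 × (3×68.04 + 3×149.04) = 488.4 kN.
Tension yield (gross): A_g = 331×6 = 1986 mm². φR_n = 0.90 × 300 × 1986 = 536.2 kN.
Governing: min(1491.8, 488.4, 536.2) = 488.4 kN → bearing.

488.4 kN (bearing governs)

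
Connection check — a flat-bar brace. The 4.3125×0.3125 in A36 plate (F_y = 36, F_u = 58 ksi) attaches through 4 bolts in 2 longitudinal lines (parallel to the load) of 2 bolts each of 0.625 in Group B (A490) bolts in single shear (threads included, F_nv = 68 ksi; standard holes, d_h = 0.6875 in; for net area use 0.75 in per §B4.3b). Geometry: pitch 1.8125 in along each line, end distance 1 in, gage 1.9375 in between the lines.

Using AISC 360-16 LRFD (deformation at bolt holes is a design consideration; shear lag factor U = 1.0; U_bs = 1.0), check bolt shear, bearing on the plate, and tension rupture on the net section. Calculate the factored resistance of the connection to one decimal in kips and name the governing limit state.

Bolt shear: A_b = π(0.625)²/4 = 0.3068 in². φR_n = 0.75 × 68 × 0.3068 × 4 × 1 = 62.6 kips.
Bearing (0.3125 in plate, F_u = 58 ksi): end bolts L_c = 1 − 0.6875/2 = 0.65625, R_n = min(1.2×0.65625×0.3125×58, 2.4×0.625×0.3125×58) = 14.273 kips/bolt; interior L_c = 1.8125 − 0.6875 = 1.125, R_n = 24.469 kips/bolt. φR_n = 0.75 × (2×14.273 + 2×24.469) = 58.1 kips.
Tension rupture (net): A_n = (4.3125 − 2×0.75)×0.3125 = 0.87891 in² (U = 1.0, A_e = A_n). φR_n = 0.75 × 58 × 0.87891 = 38.2 kips.
Governing: min(62.6, 58.1, 38.2) = 38.2 kips → net-section rupture.

38.2 kips (net-section rupture governs)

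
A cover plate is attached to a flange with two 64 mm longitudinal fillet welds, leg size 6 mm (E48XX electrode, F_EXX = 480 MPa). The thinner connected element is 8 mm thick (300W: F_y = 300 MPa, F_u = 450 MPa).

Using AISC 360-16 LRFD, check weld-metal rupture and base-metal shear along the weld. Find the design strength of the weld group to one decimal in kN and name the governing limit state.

117.3 kN (weld metal governs)

Weld metal: throat = 0.707×6 = 4.242 mm, L = 2×64 = 128 mm. φR_n = 0.75 × 0.6 × 480 × 4.242 × 128 = 117.3 kN.
Base metal shear (8 mm plate): yield φR_n = 1.0×0.6×300×8×128 = 184.3 kN; rupture φR_n = 0.75×0.6×450×8×128 = 207.4 kN; take 184.3 kN (yield).
Governing: min(117.3, 184.3) = 117.3 kN → weld metal.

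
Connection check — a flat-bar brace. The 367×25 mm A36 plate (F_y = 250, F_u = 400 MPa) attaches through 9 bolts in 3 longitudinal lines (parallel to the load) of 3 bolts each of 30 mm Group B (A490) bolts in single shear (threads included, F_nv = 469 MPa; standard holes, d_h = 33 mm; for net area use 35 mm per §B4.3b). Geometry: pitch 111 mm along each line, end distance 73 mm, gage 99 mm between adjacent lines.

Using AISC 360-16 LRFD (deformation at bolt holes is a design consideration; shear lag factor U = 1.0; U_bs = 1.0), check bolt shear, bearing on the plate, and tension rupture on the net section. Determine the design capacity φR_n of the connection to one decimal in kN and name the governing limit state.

Bolt shear: A_b = π(30)²/4 = 706.86 mm². φR_n = 0.75 × 469 × 706.86 × 9 × 1 = 2237.7 kN.
Bearing (25 mm plate, F_u = 400 MPa): end bolts L_c = 73 − 33/2 = 56.5, R_n = min(1.2×56.5×25×400, 2.4×30×25×400) = 678 kN/bolt; interior L_c = 111 − 33 = 78, R_n = 720 kN/bolt. φR_n = 0.75 × (3×678 + 6×720) = 4765.5 kN.
Tension rupture (net): A_n = (367 − 3×35)×25 = 6550 mm² (U = 1.0, A_e = A_n). φR_n = 0.75 × 400 × 6550 = 1965.0 kN.
Governing: min(2237.7, 4765.5, 1965.0) = 1965.0 kN → net-section rupture.

1965.0 kN (net-section rupture governs)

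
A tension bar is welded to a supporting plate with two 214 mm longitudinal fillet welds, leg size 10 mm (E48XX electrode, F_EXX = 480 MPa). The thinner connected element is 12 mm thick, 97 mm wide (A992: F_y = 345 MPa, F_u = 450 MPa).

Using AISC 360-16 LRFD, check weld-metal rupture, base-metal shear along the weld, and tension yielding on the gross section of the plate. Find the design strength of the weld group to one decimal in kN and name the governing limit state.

Weld metal: throat = 0.707×10 = 7.07 mm, L = 2×214 = 428 mm. φR_n = 0.75 × 0.6 × 480 × 7.07 × 428 = 653.6 kN.
Base metal shear (12 mm plate): yield φR_n = 1.0×0.6×345×12×428 = 1063.2 kN; rupture φR_n = 0.75×0.6×450×12×428 = 1040.0 kN; take 1040.0 kN (rupture).
Tension yield (gross): A_g = 97×12 = 1164 mm². φR_n = 0.90 × 345 × 1164 = 361.4 kN.
Governing: min(653.6, 1040.0, 361.4) = 361.4 kN → gross-section yield.

361.4 kN (gross-section yield governs)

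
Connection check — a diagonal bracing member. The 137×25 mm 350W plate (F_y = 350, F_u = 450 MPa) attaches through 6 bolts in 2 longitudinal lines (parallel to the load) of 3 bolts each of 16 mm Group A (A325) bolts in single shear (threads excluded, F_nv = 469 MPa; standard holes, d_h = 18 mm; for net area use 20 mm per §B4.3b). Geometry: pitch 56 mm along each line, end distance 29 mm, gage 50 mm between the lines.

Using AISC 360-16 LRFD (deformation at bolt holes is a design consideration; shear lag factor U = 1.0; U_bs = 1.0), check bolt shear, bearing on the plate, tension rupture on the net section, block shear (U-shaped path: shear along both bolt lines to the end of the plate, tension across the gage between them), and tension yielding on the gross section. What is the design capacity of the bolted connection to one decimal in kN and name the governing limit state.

Bolt shear: A_b = π(16)²/4 = 201.06 mm². φR_n = 0.75 × 469 × 201.06 × 6 × 1 = 424.3 kN.
Bearing (25 mm plate, F_u = 450 MPa): end bolts L_c = 29 − 18/2 = 20, R_n = min(1.2×20×25×450, 2.4×16×25×450) = 270 kN/bolt; interior L_c = 56 − 18 = 38, R_n = 432 kN/bolt. φR_n = 0.75 × (2×270 + 4×432) = 1701.0 kN.
Tension rupture (net): A_n = (137 − 2×20)×25 = 2425 mm² (U = 1.0, A_e = A_n). φR_n = 0.75 × 450 × 2425 = 818.4 kN.
Block shear: shear path 2×[29+2×56] = 2×141 mm, A_gv = 7050, A_nv = 2×(141 − 2.5×20)×25 = 4550 mm²; tension across gage: (50 − 1×20)×25 = 750 mm². R_n = min(0.6×450×4550, 0.6×350×7050) + 1.0×450×750 = min(1228.5, 1480.5) + 337.5 = 1566 kN. φR_n = 0.75 × 1566 = 1174.5 kN.
Tension yield (gross): A_g = 137×25 = 3425 mm². φR_n = 0.90 × 350 × 3425 = 1078.9 kN.
Governing: min(424.3, 1701.0, 818.4, 1174.5, 1078.9) = 424.3 kN → bolt shear.

424.3 kN (bolt shear governs)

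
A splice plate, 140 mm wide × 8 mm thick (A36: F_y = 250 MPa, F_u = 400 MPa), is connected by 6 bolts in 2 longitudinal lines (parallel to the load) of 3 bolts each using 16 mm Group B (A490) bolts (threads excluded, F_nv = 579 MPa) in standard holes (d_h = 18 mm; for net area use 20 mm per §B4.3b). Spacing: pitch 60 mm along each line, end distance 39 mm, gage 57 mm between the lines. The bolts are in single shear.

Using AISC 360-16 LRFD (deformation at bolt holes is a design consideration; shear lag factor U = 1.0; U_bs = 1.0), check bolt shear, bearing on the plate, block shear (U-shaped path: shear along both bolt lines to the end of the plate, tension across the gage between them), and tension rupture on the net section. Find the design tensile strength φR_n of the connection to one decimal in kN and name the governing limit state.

240.0 kN (net-section rupture governs)

Bolt shear: A_b = π(16)²/4 = 201.06 mm². φR_n = 0.75 × 579 × 201.06 × 6 × 1 = 523.9 kN.
Bearing (8 mm plate, F_u = 400 MPa): end bolts L_c = 39 − 18/2 = 30, R_n = min(1.2×30×8×400, 2.4×16×8×400) = 115.2 kN/bolt; interior L_c = 60 − 18 = 42, R_n = 122.88 kN/bolt. φR_n = 0.75 × (2×115.2 + 4×122.88) = 541.4 kN.
Block shear: shear path 2×[39+2×60] = 2×159 mm, A_gv = 2544, A_nv = 2×(159 − 2.5×20)×8 = 1744 mm²; tension across gage: (57 − 1×20)×8 = 296 mm². R_n = min(0.6×400×1744, 0.6×250×2544) + 1.0×400×296 = min(418.56, 381.6) + 118.4 = 500 kN. φR_n = 0.75 × 500 = 375.0 kN.
Tension rupture (net): A_n = (140 − 2×20)×8 = 800 mm² (U = 1.0, A_e = A_n). φR_n = 0.75 × 400 × 800 = 240.0 kN.
Governing: min(523.9, 541.4, 375.0, 240.0) = 240.0 kN → net-section rupture.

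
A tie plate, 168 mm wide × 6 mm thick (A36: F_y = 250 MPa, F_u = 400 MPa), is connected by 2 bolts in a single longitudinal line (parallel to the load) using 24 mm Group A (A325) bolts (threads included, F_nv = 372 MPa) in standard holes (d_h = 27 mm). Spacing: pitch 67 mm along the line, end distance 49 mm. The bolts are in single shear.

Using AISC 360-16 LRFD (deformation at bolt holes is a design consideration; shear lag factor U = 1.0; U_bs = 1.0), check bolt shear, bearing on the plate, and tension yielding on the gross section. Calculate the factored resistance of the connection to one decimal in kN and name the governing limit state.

Bolt shear: A_b = π(24)²/4 = 452.39 mm². φR_n = 0.75 × 372 × 452.39 × 2 × 1 = 252.4 kN.
Bearing (6 mm plate, F_u = 400 MPa): end bolts L_c = 49 − 27/2 = 35.5, R_n = min(1.2×35.5×6×400, 2.4×24×6×400) = 102.24 kN/bolt; interior L_c = 67 − 27 = 40, R_n = 115.2 kN/bolt. φR_n = 0.75 × (1×102.24 + 1×115.2) = 163.1 kN.
Tension yield (gross): A_g = 168×6 = 1008 mm². φR_n = 0.90 × 250 × 1008 = 226.8 kN.
Governing: min(252.4, 163.1, 226.8) = 163.1 kN → bearing.

163.1 kN (bearing governs)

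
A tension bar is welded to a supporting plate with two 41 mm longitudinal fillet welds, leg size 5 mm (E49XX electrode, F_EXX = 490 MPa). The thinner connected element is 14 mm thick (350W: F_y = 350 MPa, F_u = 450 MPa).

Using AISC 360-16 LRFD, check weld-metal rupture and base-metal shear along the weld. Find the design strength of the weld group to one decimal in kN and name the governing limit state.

63.9 kN (weld metal governs)

Weld metal: throat = 0.707×5 = 3.535 mm, L = 2×41 = 82 mm. φR_n = 0.75 × 0.6 × 490 × 3.535 × 82 = 63.9 kN.
Base metal shear (14 mm plate): yield φR_n = 1.0×0.6×350×14×82 = 241.1 kN; rupture φR_n = 0.75×0.6×450×14×82 = 232.5 kN; take 232.5 kN (rupture).
Governing: min(63.9, 232.5) = 63.9 kN → weld metal.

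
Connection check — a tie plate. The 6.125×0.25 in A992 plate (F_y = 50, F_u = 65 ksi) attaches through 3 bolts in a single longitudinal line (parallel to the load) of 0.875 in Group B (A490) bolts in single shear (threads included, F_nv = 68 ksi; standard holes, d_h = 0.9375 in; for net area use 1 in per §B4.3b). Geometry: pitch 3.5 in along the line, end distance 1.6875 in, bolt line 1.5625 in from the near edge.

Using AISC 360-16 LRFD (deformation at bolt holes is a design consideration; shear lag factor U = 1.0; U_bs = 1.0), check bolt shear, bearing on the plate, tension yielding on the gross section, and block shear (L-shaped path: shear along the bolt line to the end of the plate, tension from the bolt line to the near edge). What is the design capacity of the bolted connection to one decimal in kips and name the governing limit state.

58.2 kips (block shear governs)

Bolt shear: A_b = π(0.875)²/4 = 0.60132 in². φR_n = 0.75 × 68 × 0.60132 × 3 × 1 = 92.0 kips.
Bearing (0.25 in plate, F_u = 65 ksi): end bolts L_c = 1.6875 − 0.9375/2 = 1.21875, R_n = min(1.2×1.21875×0.25×65, 2.4×0.875×0.25×65) = 23.766 kips/bolt; interior L_c = 3.5 − 0.9375 = 2.5625, R_n = 34.125 kips/bolt. φR_n = 0.75 × (1×23.766 + 2×34.125) = 69.0 kips.
Tension yield (gross): A_g = 6.125×0.25 = 1.5313 in². φR_n = 0.90 × 50 × 1.5313 = 68.9 kips.
Block shear: shear path 1×[1.6875+2×3.5] = 1×8.6875 in, A_gv = 2.1719, A_nv = 1×(8.6875 − 2.5×1)×0.25 = 1.5469 in²; tension to near edge: (1.5625 − 0.5×1)×0.25 = 0.26563 in². R_n = min(0.6×65×1.5469, 0.6×50×2.1719) + 1.0×65×0.26563 = min(60.329, 65.157) + 17.266 = 77.595 kips. φR_n = 0.75 × 77.595 = 58.2 kips.
Governing: min(92.0, 69.0, 68.9, 58.2) = 58.2 kips → block shear.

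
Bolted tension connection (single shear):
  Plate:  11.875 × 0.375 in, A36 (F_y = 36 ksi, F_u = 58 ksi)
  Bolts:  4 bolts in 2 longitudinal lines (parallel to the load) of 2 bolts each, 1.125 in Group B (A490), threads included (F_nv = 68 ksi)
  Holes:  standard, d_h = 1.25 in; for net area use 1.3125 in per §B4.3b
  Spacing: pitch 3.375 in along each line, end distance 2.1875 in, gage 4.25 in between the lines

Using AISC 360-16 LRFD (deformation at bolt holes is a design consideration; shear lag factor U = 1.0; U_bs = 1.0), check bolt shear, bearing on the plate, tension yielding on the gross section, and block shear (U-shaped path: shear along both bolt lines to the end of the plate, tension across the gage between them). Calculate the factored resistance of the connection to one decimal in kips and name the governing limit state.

115.5 kips (block shear governs)

Bolt shear: A_b = π(1.125)²/4 = 0.99402 in². φR_n = 0.75 × 68 × 0.99402 × 4 × 1 = 202.8 kips.
Bearing (0.375 in plate, F_u = 58 ksi): end bolts L_c = 2.1875 − 1.25/2 = 1.5625, R_n = min(1.2×1.5625×0.375×58, 2.4×1.125×0.375×58) = 40.781 kips/bolt; interior L_c = 3.375 − 1.25 = 2.125, R_n = 55.463 kips/bolt. φR_n = 0.75 × (2×40.781 + 2×55.463) = 144.4 kips.
Tension yield (gross): A_g = 11.875×0.375 = 4.4531 in². φR_n = 0.90 × 36 × 4.4531 = 144.3 kips.
Block shear: shear path 2×[2.1875+1×3.375] = 2×5.5625 in, A_gv = 4.1719, A_nv = 2×(5.5625 − 1.5×1.3125)×0.375 = 2.6953 in²; tension across gage: (4.25 − 1×1.3125)×0.375 = 1.1016 in². R_n = min(0.6×58×2.6953, 0.6×36×4.1719) + 1.0×58×1.1016 = min(93.796, 90.113) + 63.893 = 154.01 kips. φR_n = 0.75 × 154.01 = 115.5 kips.
Governing: min(202.8, 144.4, 144.3, 115.5) = 115.5 kips → block shear.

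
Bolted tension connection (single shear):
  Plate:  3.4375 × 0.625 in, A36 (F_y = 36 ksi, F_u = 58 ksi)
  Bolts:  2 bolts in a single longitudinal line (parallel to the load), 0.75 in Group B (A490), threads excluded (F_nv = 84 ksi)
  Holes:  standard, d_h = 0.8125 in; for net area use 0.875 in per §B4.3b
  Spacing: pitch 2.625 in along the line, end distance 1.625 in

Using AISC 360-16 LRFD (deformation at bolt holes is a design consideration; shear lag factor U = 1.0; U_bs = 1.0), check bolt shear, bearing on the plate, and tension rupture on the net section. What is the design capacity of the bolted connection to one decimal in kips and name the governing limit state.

Bolt shear: A_b = π(0.75)²/4 = 0.44179 in². φR_n = 0.75 × 84 × 0.44179 × 2 × 1 = 55.7 kips.
Bearing (0.625 in plate, F_u = 58 ksi): end bolts L_c = 1.625 − 0.8125/2 = 1.21875, R_n = min(1.2×1.21875×0.625×58, 2.4×0.75×0.625×58) = 53.016 kips/bolt; interior L_c = 2.625 − 0.8125 = 1.8125, R_n = 65.25 kips/bolt. φR_n = 0.75 × (1×53.016 + 1×65.25) = 88.7 kips.
Tension rupture (net): A_n = (3.4375 − 1×0.875)×0.625 = 1.6016 in² (U = 1.0, A_e = A_n). φR_n = 0.75 × 58 × 1.6016 = 69.7 kips.
Governing: min(55.7, 88.7, 69.7) = 55.7 kips → bolt shear.

55.7 kips (bolt shear governs)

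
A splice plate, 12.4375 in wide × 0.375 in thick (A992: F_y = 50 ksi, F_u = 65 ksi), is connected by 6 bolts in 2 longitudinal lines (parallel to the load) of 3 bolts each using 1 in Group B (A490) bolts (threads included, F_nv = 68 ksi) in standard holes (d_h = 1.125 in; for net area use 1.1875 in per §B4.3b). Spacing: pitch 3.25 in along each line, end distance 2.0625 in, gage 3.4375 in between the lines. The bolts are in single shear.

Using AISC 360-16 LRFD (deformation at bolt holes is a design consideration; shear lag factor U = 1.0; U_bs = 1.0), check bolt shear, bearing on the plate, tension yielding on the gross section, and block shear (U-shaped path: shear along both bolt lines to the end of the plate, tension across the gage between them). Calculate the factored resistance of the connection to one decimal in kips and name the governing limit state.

Bolt shear: A_b = π(1)²/4 = 0.7854 in². φR_n = 0.75 × 68 × 0.7854 × 6 × 1 = 240.3 kips.
Bearing (0.375 in plate, F_u = 65 ksi): end bolts L_c = 2.0625 − 1.125/2 = 1.5, R_n = min(1.2×1.5×0.375×65, 2.4×1×0.375×65) = 43.875 kips/bolt; interior L_c = 3.25 − 1.125 = 2.125, R_n = 58.5 kips/bolt. φR_n = 0.75 × (2×43.875 + 4×58.5) = 241.3 kips.
Tension yield (gross): A_g = 12.4375×0.375 = 4.6641 in². φR_n = 0.90 × 50 × 4.6641 = 209.9 kips.
Block shear: shear path 2×[2.0625+2×3.25] = 2×8.5625 in, A_gv = 6.4219, A_nv = 2×(8.5625 − 2.5×1.1875)×0.375 = 4.1953 in²; tension across gage: (3.4375 − 1×1.1875)×0.375 = 0.84375 in². R_n = min(0.6×65×4.1953, 0.6×50×6.4219) + 1.0×65×0.84375 = min(163.62, 192.66) + 54.844 = 218.46 kips. φR_n = 0.75 × 218.46 = 163.8 kips.
Governing: min(240.3, 241.3, 209.9, 163.8) = 163.8 kips → block shear.

163.8 kips (block shear governs)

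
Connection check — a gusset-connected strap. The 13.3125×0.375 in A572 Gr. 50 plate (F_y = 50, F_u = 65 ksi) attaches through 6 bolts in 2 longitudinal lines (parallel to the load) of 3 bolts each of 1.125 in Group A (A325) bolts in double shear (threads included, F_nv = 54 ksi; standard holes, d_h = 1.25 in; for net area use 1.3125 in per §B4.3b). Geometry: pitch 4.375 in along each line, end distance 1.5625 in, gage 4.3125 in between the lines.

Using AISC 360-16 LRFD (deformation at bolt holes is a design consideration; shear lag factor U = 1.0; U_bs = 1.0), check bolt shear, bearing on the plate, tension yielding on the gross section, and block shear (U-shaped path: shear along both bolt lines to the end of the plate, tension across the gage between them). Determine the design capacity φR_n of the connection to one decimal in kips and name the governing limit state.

209.1 kips (block shear governs)

Bolt shear: A_b = π(1.125)²/4 = 0.99402 in². φR_n = 0.75 × 54 × 0.99402 × 6 × 2 = 483.1 kips.
Bearing (0.375 in plate, F_u = 65 ksi): end bolts L_c = 1.5625 − 1.25/2 = 0.9375, R_n = min(1.2×0.9375×0.375×65, 2.4×1.125×0.375×65) = 27.422 kips/bolt; interior L_c = 4.375 − 1.25 = 3.125, R_n = 65.813 kips/bolt. φR_n = 0.75 × (2×27.422 + 4×65.813) = 238.6 kips.
Tension yield (gross): A_g = 13.3125×0.375 = 4.9922 in². φR_n = 0.90 × 50 × 4.9922 = 224.6 kips.
Block shear: shear path 2×[1.5625+2×4.375] = 2×10.3125 in, A_gv = 7.7344, A_nv = 2×(10.3125 − 2.5×1.3125)×0.375 = 5.2734 in²; tension across gage: (4.3125 − 1×1.3125)×0.375 = 1.125 in². R_n = min(0.6×65×5.2734, 0.6×50×7.7344) + 1.0×65×1.125 = min(205.66, 232.03) + 73.125 = 278.79 kips. φR_n = 0.75 × 278.79 = 209.1 kips.
Governing: min(483.1, 238.6, 224.6, 209.1) = 209.1 kips → block shear.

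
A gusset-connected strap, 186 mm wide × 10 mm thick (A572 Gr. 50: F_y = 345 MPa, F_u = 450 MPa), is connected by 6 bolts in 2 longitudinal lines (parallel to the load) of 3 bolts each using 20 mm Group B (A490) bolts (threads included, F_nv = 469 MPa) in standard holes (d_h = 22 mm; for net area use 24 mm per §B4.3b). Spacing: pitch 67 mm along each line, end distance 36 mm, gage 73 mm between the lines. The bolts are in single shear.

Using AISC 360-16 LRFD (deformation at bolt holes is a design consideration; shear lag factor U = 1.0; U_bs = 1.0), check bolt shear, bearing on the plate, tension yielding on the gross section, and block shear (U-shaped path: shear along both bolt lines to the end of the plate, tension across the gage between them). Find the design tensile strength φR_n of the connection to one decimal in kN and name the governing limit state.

577.5 kN (gross-section yield governs)

Bolt shear: A_b = π(20)²/4 = 314.16 mm². φR_n = 0.75 × 469 × 314.16 × 6 × 1 = 663.0 kN.
Bearing (10 mm plate, F_u = 450 MPa): end bolts L_c = 36 − 22/2 = 25, R_n = min(1.2×25×10×450, 2.4×20×10×450) = 135 kN/bolt; interior L_c = 67 − 22 = 45, R_n = 216 kN/bolt. φR_n = 0.75 × (2×135 + 4×216) = 850.5 kN.
Tension yield (gross): A_g = 186×10 = 1860 mm². φR_n = 0.90 × 345 × 1860 = 577.5 kN.
Block shear: shear path 2×[36+2×67] = 2×170 mm, A_gv = 3400, A_nv = 2×(170 − 2.5×24)×10 = 2200 mm²; tension across gage: (73 − 1×24)×10 = 490 mm². R_n = min(0.6×450×2200, 0.6×345×3400) + 1.0×450×490 = min(594, 703.8) + 220.5 = 814.5 kN. φR_n = 0.75 × 814.5 = 610.9 kN.
Governing: min(663.0, 850.5, 577.5, 610.9) = 577.5 kN → gross-section yield.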